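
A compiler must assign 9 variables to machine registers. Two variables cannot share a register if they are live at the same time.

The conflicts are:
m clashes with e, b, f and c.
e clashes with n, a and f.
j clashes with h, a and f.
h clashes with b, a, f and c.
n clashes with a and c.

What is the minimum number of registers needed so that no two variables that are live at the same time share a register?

j, h, a all conflict with each other, so at least 3 registers are needed.
3 registers suffice: m=1, e=3, j=3, h=1, b=2, n=1, a=2, f=2, c=2. Each listed conflict is separated.

3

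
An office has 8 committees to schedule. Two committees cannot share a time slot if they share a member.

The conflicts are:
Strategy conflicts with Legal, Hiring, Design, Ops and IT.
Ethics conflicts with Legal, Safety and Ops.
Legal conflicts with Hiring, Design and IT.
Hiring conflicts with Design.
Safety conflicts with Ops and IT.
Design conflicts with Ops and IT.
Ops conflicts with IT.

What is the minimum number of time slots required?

4

Strategy, Legal, Hiring, Design are mutually in conflict, so at least 4 time slots are needed.
A valid assignment using 4 time slots: Strategy=1, Ethics=1, Legal=3, Hiring=4, Safety=2, Design=2, Ops=3, IT=4. Every pair that conflicts lands in different time slots.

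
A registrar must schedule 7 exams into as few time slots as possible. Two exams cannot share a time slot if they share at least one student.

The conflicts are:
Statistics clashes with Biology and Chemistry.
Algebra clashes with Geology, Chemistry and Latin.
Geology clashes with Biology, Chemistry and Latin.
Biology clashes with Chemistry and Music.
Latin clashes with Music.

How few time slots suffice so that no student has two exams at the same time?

Statistics, Biology, Chemistry all conflict with each other, so at least 3 time slots are needed.
3 time slots suffice: time slot 1 → {Chemistry, Latin}; time slot 2 → {Statistics, Geology, Music}; time slot 3 → {Algebra, Biology}. Every pair that conflicts lands in different time slots.

3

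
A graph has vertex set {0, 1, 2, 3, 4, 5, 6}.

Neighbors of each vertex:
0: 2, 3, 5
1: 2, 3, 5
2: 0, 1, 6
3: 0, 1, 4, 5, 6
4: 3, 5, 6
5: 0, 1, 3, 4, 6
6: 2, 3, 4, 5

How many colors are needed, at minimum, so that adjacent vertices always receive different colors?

3, 4, 5, 6 form a clique, so at least 4 colors are needed.
4 colors suffice: 0=green, 1=green, 2=red, 3=red, 4=yellow, 5=blue, 6=green. Each edge has distinct colors on its endpoints.

4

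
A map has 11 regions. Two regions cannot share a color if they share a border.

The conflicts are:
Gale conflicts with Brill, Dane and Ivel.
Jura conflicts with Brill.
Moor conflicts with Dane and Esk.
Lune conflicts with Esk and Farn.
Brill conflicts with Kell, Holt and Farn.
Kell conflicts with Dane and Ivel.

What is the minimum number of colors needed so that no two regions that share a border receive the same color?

3

The cycle Esk-Moor-Dane-Kell-Brill-Farn-Lune-Esk has odd length 7, so it cannot be 2-colored; at least 3 colors are needed.
3 colors suffice: color 1 → {Lune, Brill, Dane, Ivel}; color 2 → {Gale, Jura, Kell, Holt, Esk, Farn}; color 3 → {Moor}. No two conflicting regions share a color.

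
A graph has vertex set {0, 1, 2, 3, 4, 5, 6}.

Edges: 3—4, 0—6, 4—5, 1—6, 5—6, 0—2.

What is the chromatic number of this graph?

2

0 and 2 are adjacent, so at least 2 colors are needed.
2 colors suffice: color a → {2, 4, 6}; color b → {0, 1, 3, 5}. No two adjacent vertices share a color.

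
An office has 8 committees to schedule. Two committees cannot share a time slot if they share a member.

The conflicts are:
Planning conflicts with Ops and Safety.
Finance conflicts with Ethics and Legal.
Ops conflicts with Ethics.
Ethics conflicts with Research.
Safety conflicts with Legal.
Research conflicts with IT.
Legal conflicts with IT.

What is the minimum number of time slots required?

The cycle Legal-Finance-Ethics-Research-IT-Legal has odd length 5, so it cannot be 2-colored; at least 3 time slots are needed.
A valid assignment using 3 time slots: Planning=1, Finance=2, Ops=2, Ethics=1, Safety=2, Research=2, Legal=1, IT=3. Each listed conflict is separated.

3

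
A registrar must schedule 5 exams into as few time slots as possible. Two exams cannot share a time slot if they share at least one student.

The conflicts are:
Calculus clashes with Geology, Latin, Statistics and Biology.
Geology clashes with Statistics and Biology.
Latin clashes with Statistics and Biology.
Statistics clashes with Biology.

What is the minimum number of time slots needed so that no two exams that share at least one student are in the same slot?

4

Calculus, Geology, Statistics, Biology pairwise conflict, so at least 4 time slots are needed.
4 time slots suffice: time slot 1 → {Calculus}; time slot 2 → {Statistics}; time slot 3 → {Biology}; time slot 4 → {Geology, Latin}. Every pair that conflicts lands in different time slots.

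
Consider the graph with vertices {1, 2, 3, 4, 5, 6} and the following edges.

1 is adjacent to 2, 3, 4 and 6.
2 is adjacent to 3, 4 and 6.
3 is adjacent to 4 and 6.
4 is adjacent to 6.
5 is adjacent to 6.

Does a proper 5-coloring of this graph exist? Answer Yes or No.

Yes

The chromatic number is 5. 1, 2, 3, 4, 6 are mutually adjacent (a clique of size 5), so at least 5 colors are needed.
5 colors suffice: 1=blue, 2=green, 3=purple, 4=yellow, 5=blue, 6=red.
That is already a proper 5-coloring.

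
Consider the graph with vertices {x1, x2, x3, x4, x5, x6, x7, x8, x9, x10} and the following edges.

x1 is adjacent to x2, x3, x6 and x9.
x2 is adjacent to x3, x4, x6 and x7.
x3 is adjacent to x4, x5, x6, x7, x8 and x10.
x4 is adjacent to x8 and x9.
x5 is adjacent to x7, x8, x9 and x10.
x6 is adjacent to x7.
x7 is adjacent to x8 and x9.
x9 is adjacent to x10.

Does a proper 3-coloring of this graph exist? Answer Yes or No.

No

x2, x3, x6, x7 form a clique, so at least 4 colors are needed.
So 3 colors are not enough.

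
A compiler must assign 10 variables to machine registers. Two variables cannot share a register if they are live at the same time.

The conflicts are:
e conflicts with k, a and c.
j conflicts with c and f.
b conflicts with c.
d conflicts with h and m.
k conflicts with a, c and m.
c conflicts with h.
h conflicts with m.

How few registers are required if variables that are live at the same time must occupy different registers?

e, k, a all conflict with each other, so at least 3 registers are needed.
3 registers suffice: register 1 → {a, c, f, m}; register 2 → {j, b, k, h}; register 3 → {e, d}. Every pair that conflicts lands in different registers.

3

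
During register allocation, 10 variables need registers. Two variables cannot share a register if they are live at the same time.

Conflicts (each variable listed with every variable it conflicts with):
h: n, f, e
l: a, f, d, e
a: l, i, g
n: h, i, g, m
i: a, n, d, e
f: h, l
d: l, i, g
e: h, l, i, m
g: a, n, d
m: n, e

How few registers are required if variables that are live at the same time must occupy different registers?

2

a and g conflict, so at least 2 registers are needed.
A valid assignment using 2 registers: h=2, l=2, a=1, n=1, i=2, f=1, d=1, e=1, g=2, m=2. Each listed conflict is separated.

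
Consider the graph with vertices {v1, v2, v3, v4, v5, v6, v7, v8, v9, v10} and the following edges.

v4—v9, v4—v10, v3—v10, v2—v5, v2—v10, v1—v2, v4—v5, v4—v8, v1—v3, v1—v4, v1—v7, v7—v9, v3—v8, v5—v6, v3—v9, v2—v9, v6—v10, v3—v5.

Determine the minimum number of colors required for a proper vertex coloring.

2

v4 and v10 are adjacent, so at least 2 colors are needed.
2 colors suffice: v1=blue, v2=red, v3=red, v4=red, v5=blue, v6=red, v7=red, v8=blue, v9=blue, v10=blue. Every edge joins two different colors.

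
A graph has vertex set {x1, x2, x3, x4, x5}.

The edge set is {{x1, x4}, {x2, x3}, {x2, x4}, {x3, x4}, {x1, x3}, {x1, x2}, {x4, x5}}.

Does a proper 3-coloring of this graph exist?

x1, x2, x3, x4 are pairwise adjacent (a clique of size 4), so at least 4 colors are needed.
So 3 colors are not enough.

No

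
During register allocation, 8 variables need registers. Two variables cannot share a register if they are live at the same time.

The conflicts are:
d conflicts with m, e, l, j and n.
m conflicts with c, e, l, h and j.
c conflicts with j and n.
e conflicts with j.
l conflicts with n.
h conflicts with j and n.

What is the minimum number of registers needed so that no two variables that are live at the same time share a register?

4

d, m, e, j are mutually in conflict, so at least 4 registers are needed.
4 registers suffice: register 1 → {m, n}; register 2 → {d, c, h}; register 3 → {l, j}; register 4 → {e}. Each listed conflict is separated.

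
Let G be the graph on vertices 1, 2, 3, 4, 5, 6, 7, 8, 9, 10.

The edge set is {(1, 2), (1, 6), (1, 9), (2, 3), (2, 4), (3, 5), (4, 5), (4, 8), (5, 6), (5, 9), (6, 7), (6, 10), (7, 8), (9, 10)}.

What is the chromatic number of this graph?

The cycle 9-5-3-2-1-9 has odd length 5, so it cannot be 2-colored; at least 3 colors are needed.
3 colors suffice: color red → {3, 4, 6, 9}; color blue → {2, 5, 7, 10}; color green → {1, 8}. No two adjacent vertices share a color.

3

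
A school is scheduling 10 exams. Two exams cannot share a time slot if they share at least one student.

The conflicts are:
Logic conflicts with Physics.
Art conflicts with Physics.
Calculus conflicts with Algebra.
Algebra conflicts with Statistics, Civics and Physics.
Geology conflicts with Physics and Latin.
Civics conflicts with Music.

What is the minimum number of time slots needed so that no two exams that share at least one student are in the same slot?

Logic and Physics conflict, so at least 2 time slots are needed.
2 time slots suffice: time slot 1 → {Logic, Art, Algebra, Geology, Music}; time slot 2 → {Calculus, Statistics, Civics, Physics, Latin}. Every pair that conflicts lands in different time slots.

2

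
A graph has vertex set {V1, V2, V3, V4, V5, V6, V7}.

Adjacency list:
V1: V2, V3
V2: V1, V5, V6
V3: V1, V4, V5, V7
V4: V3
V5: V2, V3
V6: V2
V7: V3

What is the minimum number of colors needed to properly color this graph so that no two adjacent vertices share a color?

V2 and V5 are adjacent, so at least 2 colors are needed.
A valid assignment using 2 colors: V1=blue, V2=red, V3=red, V4=blue, V5=blue, V6=blue, V7=blue. No two adjacent vertices share a color.

2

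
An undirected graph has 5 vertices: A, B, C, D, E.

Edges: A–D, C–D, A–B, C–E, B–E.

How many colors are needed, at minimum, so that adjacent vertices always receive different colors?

3

The cycle A-D-C-E-B-A has odd length 5, so it cannot be 2-colored; at least 3 colors are needed.
3 colors suffice: color red → {B, C}; color blue → {D, E}; color green → {A}. No two adjacent vertices share a color.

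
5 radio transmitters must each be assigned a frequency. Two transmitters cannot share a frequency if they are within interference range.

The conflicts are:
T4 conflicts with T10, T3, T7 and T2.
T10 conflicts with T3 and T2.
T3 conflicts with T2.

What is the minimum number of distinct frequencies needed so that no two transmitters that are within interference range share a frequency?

4

T4, T10, T3, T2 all conflict with each other, so at least 4 frequencies are needed.
4 frequencies suffice: frequency 1 → {T4}; frequency 2 → {T3, T7}; frequency 3 → {T2}; frequency 4 → {T10}. No two conflicting transmitters share a frequency.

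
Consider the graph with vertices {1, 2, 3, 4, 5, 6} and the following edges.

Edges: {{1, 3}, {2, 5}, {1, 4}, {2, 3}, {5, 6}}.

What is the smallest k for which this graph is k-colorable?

2 and 3 are adjacent, so at least 2 colors are needed.
2 colors suffice: color red → {1, 2, 6}; color blue → {3, 4, 5}. Every edge joins two different colors.

2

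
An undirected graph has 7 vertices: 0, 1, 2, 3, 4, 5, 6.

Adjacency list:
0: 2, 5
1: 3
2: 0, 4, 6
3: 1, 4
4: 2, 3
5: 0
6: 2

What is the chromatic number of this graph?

1 and 3 are adjacent, so at least 2 colors are needed.
2 colors suffice: color a → {2, 3, 5}; color b → {0, 1, 4, 6}. Each edge has distinct colors on its endpoints.

2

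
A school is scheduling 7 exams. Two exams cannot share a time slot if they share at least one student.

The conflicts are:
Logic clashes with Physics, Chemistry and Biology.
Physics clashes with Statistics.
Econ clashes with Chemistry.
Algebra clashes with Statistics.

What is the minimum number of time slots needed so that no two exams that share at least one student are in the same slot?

Algebra and Statistics conflict, so at least 2 time slots are needed.
2 time slots suffice: Logic=1, Physics=2, Econ=1, Chemistry=2, Algebra=2, Biology=2, Statistics=1. No two conflicting exams share a time slot.

2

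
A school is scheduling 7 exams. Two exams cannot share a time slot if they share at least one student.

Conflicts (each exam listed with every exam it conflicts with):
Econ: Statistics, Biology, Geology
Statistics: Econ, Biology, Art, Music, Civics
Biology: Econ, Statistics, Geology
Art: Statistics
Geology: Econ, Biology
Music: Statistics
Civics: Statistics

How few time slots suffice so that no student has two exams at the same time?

3

Econ, Biology, Geology all conflict with each other, so at least 3 time slots are needed.
3 time slots suffice: Econ=3, Statistics=1, Biology=2, Art=2, Geology=1, Music=2, Civics=2. No two conflicting exams share a time slot.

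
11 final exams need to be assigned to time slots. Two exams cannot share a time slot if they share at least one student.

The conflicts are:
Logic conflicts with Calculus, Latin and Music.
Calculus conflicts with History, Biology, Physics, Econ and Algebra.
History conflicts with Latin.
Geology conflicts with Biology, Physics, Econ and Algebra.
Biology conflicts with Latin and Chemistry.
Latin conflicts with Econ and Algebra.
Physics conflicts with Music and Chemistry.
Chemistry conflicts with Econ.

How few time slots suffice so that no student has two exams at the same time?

Calculus and Econ conflict, so at least 2 time slots are needed.
2 time slots suffice: time slot 1 → {Calculus, Geology, Latin, Music, Chemistry}; time slot 2 → {Logic, History, Biology, Physics, Econ, Algebra}. No two conflicting exams share a time slot.

2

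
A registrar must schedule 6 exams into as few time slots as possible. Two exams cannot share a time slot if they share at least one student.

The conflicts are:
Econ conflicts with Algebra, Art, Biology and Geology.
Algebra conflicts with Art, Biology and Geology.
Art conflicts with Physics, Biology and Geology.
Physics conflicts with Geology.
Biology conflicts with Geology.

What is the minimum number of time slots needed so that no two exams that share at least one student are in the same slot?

5

Econ, Algebra, Art, Biology, Geology are mutually in conflict, so at least 5 time slots are needed.
5 time slots suffice: time slot 1 → {Geology}; time slot 2 → {Art}; time slot 3 → {Econ, Physics}; time slot 4 → {Biology}; time slot 5 → {Algebra}. No two conflicting exams share a time slot.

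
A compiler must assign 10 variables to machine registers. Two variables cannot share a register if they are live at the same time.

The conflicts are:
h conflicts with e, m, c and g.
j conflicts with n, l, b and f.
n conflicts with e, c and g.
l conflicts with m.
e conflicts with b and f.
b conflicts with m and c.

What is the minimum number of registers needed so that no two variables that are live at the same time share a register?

2

b and m conflict, so at least 2 registers are needed.
2 registers suffice: register 1 → {h, n, l, b, f}; register 2 → {j, e, m, c, g}. No two conflicting variables share a register.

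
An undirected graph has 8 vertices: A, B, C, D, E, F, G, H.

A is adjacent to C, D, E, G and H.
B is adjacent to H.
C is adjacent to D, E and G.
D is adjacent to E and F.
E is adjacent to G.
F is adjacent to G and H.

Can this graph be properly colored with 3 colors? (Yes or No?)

A, C, E, G form a clique, so at least 4 colors are needed.
So 3 colors are not enough.

No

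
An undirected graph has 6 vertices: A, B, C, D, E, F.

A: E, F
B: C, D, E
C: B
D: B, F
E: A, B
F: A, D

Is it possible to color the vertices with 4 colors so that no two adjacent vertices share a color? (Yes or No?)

Yes

The chromatic number is 3. The cycle E-A-F-D-B-E has odd length 5, so it cannot be 2-colored; at least 3 colors are needed.
3 colors suffice: color 1 → {B, F}; color 2 → {A, C, D}; color 3 → {E}.
Since 4 ≥ 3, a proper 4-coloring certainly exists.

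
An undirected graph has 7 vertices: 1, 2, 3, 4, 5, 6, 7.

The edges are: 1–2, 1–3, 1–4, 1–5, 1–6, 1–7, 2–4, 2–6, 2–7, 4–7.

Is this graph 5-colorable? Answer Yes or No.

The chromatic number is 4. 1, 2, 4, 7 form a clique, so at least 4 colors are needed.
A valid assignment using 4 colors: 1=a, 2=b, 3=b, 4=c, 5=b, 6=c, 7=d.
Since 5 ≥ 4, a proper 5-coloring certainly exists.

Yes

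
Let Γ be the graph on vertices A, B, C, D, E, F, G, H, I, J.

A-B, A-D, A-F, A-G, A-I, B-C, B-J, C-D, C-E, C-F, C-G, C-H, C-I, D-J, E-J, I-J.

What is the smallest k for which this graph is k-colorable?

2

I and J are adjacent, so at least 2 colors are needed.
2 colors suffice: color red → {A, C, J}; color blue → {B, D, E, F, G, H, I}. No two adjacent vertices share a color.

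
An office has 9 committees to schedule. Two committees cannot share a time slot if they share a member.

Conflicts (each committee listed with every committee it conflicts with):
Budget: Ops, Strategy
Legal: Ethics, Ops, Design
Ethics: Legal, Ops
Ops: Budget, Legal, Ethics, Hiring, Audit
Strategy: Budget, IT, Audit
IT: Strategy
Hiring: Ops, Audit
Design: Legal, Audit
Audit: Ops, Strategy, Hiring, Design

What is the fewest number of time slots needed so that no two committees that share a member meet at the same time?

3

Ops, Hiring, Audit pairwise conflict, so at least 3 time slots are needed.
3 time slots suffice: Budget=2, Legal=2, Ethics=3, Ops=1, Strategy=1, IT=2, Hiring=3, Design=1, Audit=2. Every pair that conflicts lands in different time slots.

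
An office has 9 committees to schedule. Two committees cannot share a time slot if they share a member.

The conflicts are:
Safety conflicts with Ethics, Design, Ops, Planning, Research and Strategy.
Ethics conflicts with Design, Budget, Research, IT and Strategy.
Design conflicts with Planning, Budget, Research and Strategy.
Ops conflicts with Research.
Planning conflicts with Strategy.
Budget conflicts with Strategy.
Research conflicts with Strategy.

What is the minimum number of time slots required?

Safety, Ethics, Design, Research, Strategy all conflict with each other, so at least 5 time slots are needed.
A valid assignment using 5 time slots: Safety=4, Ethics=2, Design=1, Ops=1, Planning=2, Budget=4, Research=5, IT=1, Strategy=3. Every pair that conflicts lands in different time slots.

5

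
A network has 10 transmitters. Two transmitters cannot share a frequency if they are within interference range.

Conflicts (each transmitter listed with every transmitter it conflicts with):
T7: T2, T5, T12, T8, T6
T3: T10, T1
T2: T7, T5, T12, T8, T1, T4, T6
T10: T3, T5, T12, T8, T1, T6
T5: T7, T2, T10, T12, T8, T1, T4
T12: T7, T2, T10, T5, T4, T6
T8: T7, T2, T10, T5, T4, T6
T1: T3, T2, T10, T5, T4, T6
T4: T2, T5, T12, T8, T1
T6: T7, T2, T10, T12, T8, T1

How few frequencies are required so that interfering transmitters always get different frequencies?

4

T7, T2, T5, T8 are mutually in conflict, so at least 4 frequencies are needed.
4 frequencies suffice: T7=4, T3=1, T2=2, T10=2, T5=1, T12=3, T8=3, T1=3, T4=4, T6=1. Every pair that conflicts lands in different frequencies.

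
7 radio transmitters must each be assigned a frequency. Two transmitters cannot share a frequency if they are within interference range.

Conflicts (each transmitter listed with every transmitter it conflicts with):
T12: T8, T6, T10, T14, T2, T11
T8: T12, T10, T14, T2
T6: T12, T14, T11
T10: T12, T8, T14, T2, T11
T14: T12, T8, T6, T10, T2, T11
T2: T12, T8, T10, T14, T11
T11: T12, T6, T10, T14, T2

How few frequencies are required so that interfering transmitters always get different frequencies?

T12, T8, T10, T14, T2 all conflict with each other, so at least 5 frequencies are needed.
5 frequencies suffice: frequency 1 → {T12}; frequency 2 → {T14}; frequency 3 → {T6, T10}; frequency 4 → {T8, T11}; frequency 5 → {T2}. No two conflicting transmitters share a frequency.

5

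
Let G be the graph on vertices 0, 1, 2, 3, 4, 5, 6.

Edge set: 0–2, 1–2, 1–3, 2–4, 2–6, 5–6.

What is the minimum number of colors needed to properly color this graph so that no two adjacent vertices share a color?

1 and 2 are adjacent, so at least 2 colors are needed.
A valid assignment using 2 colors: 0=blue, 1=blue, 2=red, 3=red, 4=blue, 5=red, 6=blue. Each edge has distinct colors on its endpoints.

2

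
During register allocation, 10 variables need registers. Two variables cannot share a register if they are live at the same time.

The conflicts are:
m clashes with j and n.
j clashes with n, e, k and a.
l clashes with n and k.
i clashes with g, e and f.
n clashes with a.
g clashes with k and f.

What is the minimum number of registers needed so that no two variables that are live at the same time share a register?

3

i, g, f pairwise conflict, so at least 3 registers are needed.
3 registers suffice: register 1 → {j, l, g}; register 2 → {i, n, k}; register 3 → {m, e, f, a}. Each listed conflict is separated.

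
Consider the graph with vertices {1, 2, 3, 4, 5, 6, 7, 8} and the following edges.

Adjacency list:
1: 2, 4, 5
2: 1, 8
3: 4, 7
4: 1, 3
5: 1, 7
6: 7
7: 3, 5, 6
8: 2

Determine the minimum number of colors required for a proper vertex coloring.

The cycle 5-7-3-4-1-5 has odd length 5, so it cannot be 2-colored; at least 3 colors are needed.
3 colors suffice: 1=red, 2=blue, 3=blue, 4=green, 5=blue, 6=blue, 7=red, 8=red. Each edge has distinct colors on its endpoints.

3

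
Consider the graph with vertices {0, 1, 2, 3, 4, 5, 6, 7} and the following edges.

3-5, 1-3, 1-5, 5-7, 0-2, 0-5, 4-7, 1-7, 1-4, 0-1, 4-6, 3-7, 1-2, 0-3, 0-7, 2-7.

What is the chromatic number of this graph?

0, 1, 3, 5, 7 form a clique, so at least 5 colors are needed.
5 colors suffice: color a → {6, 7}; color b → {1}; color c → {0, 4}; color d → {2, 3}; color e → {5}. Every edge joins two different colors.

5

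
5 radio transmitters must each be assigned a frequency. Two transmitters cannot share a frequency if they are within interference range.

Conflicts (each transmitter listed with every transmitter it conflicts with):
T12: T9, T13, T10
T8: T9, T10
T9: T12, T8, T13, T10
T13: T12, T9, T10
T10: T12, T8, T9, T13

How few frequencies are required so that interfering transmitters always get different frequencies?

4

T12, T9, T13, T10 are mutually in conflict, so at least 4 frequencies are needed.
Using 4 frequencies: T12=3, T8=3, T9=1, T13=4, T10=2. Every pair that conflicts lands in different frequencies.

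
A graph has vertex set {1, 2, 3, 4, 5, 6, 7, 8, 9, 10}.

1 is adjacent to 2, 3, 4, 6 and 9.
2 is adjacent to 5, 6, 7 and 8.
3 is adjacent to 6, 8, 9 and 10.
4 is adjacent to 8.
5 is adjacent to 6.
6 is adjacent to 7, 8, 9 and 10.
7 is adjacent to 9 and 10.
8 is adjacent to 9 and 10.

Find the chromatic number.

4

1, 3, 6, 9 are mutually adjacent (a clique of size 4), so at least 4 colors are needed.
4 colors suffice: 1=blue, 2=green, 3=yellow, 4=red, 5=blue, 6=red, 7=blue, 8=blue, 9=green, 10=green. No two adjacent vertices share a color.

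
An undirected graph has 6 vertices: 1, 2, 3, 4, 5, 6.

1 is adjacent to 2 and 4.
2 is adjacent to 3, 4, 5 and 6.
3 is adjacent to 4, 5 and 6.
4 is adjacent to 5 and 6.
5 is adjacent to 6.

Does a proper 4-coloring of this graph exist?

2, 3, 4, 5, 6 form a clique, so at least 5 colors are needed.
So 4 colors are not enough.

No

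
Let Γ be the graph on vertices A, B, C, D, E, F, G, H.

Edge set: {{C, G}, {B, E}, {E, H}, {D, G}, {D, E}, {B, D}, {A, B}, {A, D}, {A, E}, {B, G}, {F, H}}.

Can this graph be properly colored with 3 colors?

No

A, B, D, E form a clique, so at least 4 colors are needed.
So 3 colors are not enough.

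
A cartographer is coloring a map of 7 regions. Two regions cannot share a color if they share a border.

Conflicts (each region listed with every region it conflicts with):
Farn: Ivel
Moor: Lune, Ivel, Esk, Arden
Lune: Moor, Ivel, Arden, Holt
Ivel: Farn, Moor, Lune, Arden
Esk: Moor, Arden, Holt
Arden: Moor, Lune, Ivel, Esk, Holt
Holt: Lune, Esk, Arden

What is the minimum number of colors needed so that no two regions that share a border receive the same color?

Moor, Lune, Ivel, Arden are mutually in conflict, so at least 4 colors are needed.
A valid assignment using 4 colors: Farn=1, Moor=4, Lune=3, Ivel=2, Esk=3, Arden=1, Holt=2. Each listed conflict is separated.

4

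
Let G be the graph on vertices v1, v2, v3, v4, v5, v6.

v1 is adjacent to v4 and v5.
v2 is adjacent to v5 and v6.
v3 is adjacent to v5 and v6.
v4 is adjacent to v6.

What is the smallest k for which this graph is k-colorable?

3

The cycle v4-v6-v2-v5-v1-v4 has odd length 5, so it cannot be 2-colored; at least 3 colors are needed.
One proper 3-coloring: v1=G, v2=B, v3=B, v4=B, v5=R, v6=R. Every edge joins two different colors.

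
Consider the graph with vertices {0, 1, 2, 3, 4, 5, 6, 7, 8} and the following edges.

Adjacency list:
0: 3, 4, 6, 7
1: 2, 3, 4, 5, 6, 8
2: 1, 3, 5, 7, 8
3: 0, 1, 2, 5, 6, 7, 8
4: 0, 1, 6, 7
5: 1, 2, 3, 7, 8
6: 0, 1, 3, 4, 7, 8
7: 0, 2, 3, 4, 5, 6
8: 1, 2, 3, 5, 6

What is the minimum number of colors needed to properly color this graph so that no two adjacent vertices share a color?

1, 2, 3, 5, 8 are mutually adjacent (a clique of size 5), so at least 5 colors are needed.
5 colors suffice: 0=yellow, 1=blue, 2=purple, 3=red, 4=red, 5=green, 6=green, 7=blue, 8=yellow. No two adjacent vertices share a color.

5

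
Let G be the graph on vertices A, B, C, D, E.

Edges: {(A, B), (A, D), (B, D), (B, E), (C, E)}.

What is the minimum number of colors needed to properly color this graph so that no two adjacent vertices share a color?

A, B, D form a triangle, so at least 3 colors are needed.
A valid assignment using 3 colors: A=2, B=1, C=1, D=3, E=2. Each edge has distinct colors on its endpoints.

3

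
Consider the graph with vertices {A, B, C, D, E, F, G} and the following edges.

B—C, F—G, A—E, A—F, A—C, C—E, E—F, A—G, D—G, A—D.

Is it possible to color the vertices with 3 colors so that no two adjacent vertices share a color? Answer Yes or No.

The chromatic number is 3. A, D, G form a triangle, so at least 3 colors are needed.
3 colors suffice: color 1 → {A, B}; color 2 → {C, D, F}; color 3 → {E, G}.
That is already a proper 3-coloring.

Yes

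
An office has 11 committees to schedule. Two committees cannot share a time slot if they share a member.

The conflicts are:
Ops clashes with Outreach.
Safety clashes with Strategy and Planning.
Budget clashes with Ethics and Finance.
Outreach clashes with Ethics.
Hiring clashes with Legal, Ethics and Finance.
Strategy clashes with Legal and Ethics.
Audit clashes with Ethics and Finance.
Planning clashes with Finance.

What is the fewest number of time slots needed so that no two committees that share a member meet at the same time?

Budget and Ethics conflict, so at least 2 time slots are needed.
Using 2 time slots: Ops=1, Safety=1, Budget=2, Outreach=2, Hiring=2, Strategy=2, Audit=2, Planning=2, Legal=1, Ethics=1, Finance=1. No two conflicting committees share a time slot.

2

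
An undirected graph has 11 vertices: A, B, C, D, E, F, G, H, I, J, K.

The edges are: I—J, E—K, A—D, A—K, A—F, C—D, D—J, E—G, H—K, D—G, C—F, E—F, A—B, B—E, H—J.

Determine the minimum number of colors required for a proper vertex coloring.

3

The cycle H-J-D-A-K-H has odd length 5, so it cannot be 2-colored; at least 3 colors are needed.
3 colors suffice: color red → {D, E, H, I}; color blue → {A, C, G, J}; color green → {B, F, K}. Each edge has distinct colors on its endpoints.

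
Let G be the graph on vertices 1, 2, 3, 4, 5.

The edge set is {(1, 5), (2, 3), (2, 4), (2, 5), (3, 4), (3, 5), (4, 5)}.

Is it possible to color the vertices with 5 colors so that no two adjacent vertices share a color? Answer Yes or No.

Yes

The chromatic number is 4. 2, 3, 4, 5 are pairwise adjacent (a clique of size 4), so at least 4 colors are needed.
4 colors suffice: color red → {5}; color blue → {1, 2}; color green → {4}; color yellow → {3}.
Since 5 ≥ 4, a proper 5-coloring certainly exists.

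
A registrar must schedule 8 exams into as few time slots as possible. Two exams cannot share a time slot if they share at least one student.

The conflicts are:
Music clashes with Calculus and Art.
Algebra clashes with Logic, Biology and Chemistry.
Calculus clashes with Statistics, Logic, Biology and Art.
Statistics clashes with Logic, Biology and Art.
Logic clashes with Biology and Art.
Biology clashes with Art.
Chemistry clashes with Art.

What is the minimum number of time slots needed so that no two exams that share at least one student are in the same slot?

Calculus, Statistics, Logic, Biology, Art pairwise conflict, so at least 5 time slots are needed.
5 time slots suffice: time slot 1 → {Algebra, Art}; time slot 2 → {Calculus, Chemistry}; time slot 3 → {Music, Biology}; time slot 4 → {Logic}; time slot 5 → {Statistics}. Every pair that conflicts lands in different time slots.

5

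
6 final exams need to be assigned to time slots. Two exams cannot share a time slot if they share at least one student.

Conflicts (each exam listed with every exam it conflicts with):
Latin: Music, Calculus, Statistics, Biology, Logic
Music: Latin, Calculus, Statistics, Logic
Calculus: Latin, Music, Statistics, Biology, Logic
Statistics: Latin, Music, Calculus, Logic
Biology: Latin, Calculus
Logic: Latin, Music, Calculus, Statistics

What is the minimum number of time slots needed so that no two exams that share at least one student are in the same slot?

5

Latin, Music, Calculus, Statistics, Logic are mutually in conflict, so at least 5 time slots are needed.
5 time slots suffice: time slot 1 → {Calculus}; time slot 2 → {Latin}; time slot 3 → {Biology, Logic}; time slot 4 → {Music}; time slot 5 → {Statistics}. Every pair that conflicts lands in different time slots.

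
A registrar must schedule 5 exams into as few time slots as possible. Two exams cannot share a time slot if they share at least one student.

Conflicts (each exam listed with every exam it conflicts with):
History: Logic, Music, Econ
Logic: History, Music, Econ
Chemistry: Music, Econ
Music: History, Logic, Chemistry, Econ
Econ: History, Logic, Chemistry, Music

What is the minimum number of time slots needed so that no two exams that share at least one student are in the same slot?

4

History, Logic, Music, Econ pairwise conflict, so at least 4 time slots are needed.
A valid assignment using 4 time slots: History=4, Logic=3, Chemistry=3, Music=2, Econ=1. Every pair that conflicts lands in different time slots.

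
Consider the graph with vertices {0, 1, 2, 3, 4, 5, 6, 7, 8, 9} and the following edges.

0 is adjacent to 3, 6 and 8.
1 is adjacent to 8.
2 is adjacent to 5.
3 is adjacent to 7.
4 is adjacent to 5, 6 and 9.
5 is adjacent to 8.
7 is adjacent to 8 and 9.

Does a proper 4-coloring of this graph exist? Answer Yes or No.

The chromatic number is 3. The cycle 5-4-9-7-8-5 has odd length 5, so it cannot be 2-colored; at least 3 colors are needed.
A valid assignment using 3 colors: 0=b, 1=b, 2=a, 3=a, 4=a, 5=b, 6=c, 7=b, 8=a, 9=c.
Since 4 ≥ 3, a proper 4-coloring certainly exists.

Yes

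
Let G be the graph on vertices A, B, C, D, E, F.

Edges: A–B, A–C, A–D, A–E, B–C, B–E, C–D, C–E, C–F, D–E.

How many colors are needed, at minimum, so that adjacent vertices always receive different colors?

4

A, C, D, E are mutually adjacent (a clique of size 4), so at least 4 colors are needed.
4 colors suffice: color 1 → {C}; color 2 → {A, F}; color 3 → {E}; color 4 → {B, D}. Every edge joins two different colors.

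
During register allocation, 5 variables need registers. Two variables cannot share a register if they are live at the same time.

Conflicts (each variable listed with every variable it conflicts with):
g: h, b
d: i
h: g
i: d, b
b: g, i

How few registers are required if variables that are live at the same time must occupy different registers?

2

d and i conflict, so at least 2 registers are needed.
2 registers suffice: register 1 → {g, i}; register 2 → {d, h, b}. No two conflicting variables share a register.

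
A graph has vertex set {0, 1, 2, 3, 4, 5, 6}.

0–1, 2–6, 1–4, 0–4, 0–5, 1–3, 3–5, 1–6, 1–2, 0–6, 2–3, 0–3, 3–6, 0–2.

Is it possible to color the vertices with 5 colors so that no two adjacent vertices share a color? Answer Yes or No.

The chromatic number is 5. 0, 1, 2, 3, 6 form a clique, so at least 5 colors are needed.
5 colors suffice: 0=red, 1=green, 2=yellow, 3=blue, 4=blue, 5=green, 6=purple.
That is already a proper 5-coloring.

Yes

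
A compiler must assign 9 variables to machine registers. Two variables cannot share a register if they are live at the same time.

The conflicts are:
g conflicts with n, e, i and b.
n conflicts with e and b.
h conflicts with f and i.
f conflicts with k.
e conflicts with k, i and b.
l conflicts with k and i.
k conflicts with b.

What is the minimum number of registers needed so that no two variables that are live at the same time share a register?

g, n, e, b all conflict with each other, so at least 4 registers are needed.
4 registers suffice: register 1 → {f, e, l}; register 2 → {n, k, i}; register 3 → {h, b}; register 4 → {g}. Each listed conflict is separated.

4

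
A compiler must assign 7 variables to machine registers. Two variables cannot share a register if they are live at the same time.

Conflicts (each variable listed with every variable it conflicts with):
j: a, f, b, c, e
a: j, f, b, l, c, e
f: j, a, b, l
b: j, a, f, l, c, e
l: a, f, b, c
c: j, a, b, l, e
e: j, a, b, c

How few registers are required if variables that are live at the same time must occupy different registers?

5

j, a, b, c, e pairwise conflict, so at least 5 registers are needed.
A valid assignment using 5 registers: j=3, a=2, f=4, b=1, l=3, c=4, e=5. Every pair that conflicts lands in different registers.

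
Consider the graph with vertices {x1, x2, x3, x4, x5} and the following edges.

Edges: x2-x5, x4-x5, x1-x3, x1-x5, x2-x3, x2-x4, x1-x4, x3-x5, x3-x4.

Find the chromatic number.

x1, x3, x4, x5 form a clique, so at least 4 colors are needed.
4 colors suffice: color 1 → {x4}; color 2 → {x5}; color 3 → {x3}; color 4 → {x1, x2}. Every edge joins two different colors.

4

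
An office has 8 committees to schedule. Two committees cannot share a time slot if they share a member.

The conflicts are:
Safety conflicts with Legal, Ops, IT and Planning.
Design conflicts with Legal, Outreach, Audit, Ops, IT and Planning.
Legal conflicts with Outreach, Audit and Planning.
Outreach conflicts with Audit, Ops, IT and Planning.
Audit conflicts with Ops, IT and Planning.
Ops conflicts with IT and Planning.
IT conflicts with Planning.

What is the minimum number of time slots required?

Design, Outreach, Audit, Ops, IT, Planning pairwise conflict, so at least 6 time slots are needed.
6 time slots suffice: time slot 1 → {Planning}; time slot 2 → {Safety, Audit}; time slot 3 → {Outreach}; time slot 4 → {Legal, Ops}; time slot 5 → {Design}; time slot 6 → {IT}. No two conflicting committees share a time slot.

6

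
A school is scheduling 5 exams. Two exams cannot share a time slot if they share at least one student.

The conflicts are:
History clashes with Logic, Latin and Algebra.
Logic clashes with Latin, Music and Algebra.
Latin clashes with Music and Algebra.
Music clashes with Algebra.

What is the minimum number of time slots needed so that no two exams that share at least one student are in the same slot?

4

History, Logic, Latin, Algebra all conflict with each other, so at least 4 time slots are needed.
Using 4 time slots: History=4, Logic=3, Latin=2, Music=4, Algebra=1. Each listed conflict is separated.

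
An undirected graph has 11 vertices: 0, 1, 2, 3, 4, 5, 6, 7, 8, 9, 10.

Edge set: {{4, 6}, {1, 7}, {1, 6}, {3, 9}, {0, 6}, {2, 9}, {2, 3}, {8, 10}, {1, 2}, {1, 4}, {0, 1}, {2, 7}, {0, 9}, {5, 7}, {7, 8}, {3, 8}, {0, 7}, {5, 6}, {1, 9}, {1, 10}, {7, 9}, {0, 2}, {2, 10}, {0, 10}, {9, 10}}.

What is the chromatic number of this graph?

5

0, 1, 2, 7, 9 are mutually adjacent (a clique of size 5), so at least 5 colors are needed.
A valid assignment using 5 colors: 0=yellow, 1=red, 2=purple, 3=red, 4=green, 5=red, 6=blue, 7=green, 8=blue, 9=blue, 10=green. No two adjacent vertices share a color.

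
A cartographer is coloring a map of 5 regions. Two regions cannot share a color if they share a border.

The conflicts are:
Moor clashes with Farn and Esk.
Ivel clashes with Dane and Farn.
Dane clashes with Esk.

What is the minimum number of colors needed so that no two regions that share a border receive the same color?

The cycle Ivel-Farn-Moor-Esk-Dane-Ivel has odd length 5, so it cannot be 2-colored; at least 3 colors are needed.
A valid assignment using 3 colors: Moor=1, Ivel=1, Dane=3, Farn=2, Esk=2. Every pair that conflicts lands in different colors.

3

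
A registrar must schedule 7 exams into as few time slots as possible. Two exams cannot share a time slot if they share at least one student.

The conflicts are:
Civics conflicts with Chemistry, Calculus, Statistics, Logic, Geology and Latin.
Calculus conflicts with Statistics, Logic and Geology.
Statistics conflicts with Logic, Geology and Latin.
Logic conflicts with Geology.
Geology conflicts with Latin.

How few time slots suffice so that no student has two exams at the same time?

Civics, Calculus, Statistics, Logic, Geology pairwise conflict, so at least 5 time slots are needed.
5 time slots suffice: time slot 1 → {Civics}; time slot 2 → {Chemistry, Statistics}; time slot 3 → {Geology}; time slot 4 → {Logic, Latin}; time slot 5 → {Calculus}. No two conflicting exams share a time slot.

5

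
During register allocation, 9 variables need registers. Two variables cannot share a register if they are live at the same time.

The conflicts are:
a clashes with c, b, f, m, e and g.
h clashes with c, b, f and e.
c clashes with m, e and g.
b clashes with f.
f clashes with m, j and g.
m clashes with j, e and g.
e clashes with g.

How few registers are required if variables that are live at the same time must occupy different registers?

5

a, c, m, e, g pairwise conflict, so at least 5 registers are needed.
A valid assignment using 5 registers: a=3, h=1, c=2, b=4, f=2, m=1, j=3, e=5, g=4. No two conflicting variables share a register.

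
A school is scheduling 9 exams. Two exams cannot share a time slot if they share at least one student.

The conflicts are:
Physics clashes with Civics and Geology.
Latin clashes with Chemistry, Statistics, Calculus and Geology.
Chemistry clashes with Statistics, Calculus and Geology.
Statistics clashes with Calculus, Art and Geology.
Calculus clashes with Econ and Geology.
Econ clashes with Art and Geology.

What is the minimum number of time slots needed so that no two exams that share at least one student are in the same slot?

Latin, Chemistry, Statistics, Calculus, Geology pairwise conflict, so at least 5 time slots are needed.
5 time slots suffice: time slot 1 → {Civics, Art, Geology}; time slot 2 → {Physics, Statistics, Econ}; time slot 3 → {Calculus}; time slot 4 → {Latin}; time slot 5 → {Chemistry}. Each listed conflict is separated.

5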